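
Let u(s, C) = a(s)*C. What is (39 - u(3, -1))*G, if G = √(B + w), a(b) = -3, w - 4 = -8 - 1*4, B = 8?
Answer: 0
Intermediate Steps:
w = -8 (w = 4 + (-8 - 1*4) = 4 + (-8 - 4) = 4 - 12 = -8)
u(s, C) = -3*C
G = 0 (G = √(8 - 8) = √0 = 0)
(39 - u(3, -1))*G = (39 - (-3)*(-1))*0 = (39 - 1*3)*0 = (39 - 3)*0 = 36*0 = 0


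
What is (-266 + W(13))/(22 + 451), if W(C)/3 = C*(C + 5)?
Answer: 436/473 ≈ 0.92178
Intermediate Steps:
W(C) = 3*C*(5 + C) (W(C) = 3*(C*(C + 5)) = 3*(C*(5 + C)) = 3*C*(5 + C))
(-266 + W(13))/(22 + 451) = (-266 + 3*13*(5 + 13))/(22 + 451) = (-266 + 3*13*18)/473 = (-266 + 702)*(1/473) = 436*(1/473) = 436/473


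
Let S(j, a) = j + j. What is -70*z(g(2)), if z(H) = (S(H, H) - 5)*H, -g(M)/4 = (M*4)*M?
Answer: -595840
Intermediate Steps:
S(j, a) = 2*j
g(M) = -16*M**2 (g(M) = -4*M*4*M = -4*4*M*M = -16*M**2)
z(H) = H*(-5 + 2*H) (z(H) = (2*H - 5)*H = (-5 + 2*H)*H = H*(-5 + 2*H))
-70*z(g(2)) = -70*(-16*2**2)*(-5 + 2*(-16*2**2)) = -70*(-16*4)*(-5 + 2*(-16*4)) = -(-4480)*(-5 + 2*(-64)) = -(-4480)*(-5 - 128) = -(-4480)*(-133) = -70*8512 = -595840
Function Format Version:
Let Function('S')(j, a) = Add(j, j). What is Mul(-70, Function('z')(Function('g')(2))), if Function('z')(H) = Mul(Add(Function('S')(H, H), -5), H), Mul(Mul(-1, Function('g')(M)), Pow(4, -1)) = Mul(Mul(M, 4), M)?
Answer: -595840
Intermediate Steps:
Function('S')(j, a) = Mul(2, j)
Function('g')(M) = Mul(-16, Pow(M, 2)) (Function('g')(M) = Mul(-4, Mul(Mul(M, 4), M)) = Mul(-4, Mul(Mul(4, M), M)) = Mul(-4, Mul(4, Pow(M, 2))) = Mul(-16, Pow(M, 2)))
Function('z')(H) = Mul(H, Add(-5, Mul(2, H))) (Function('z')(H) = Mul(Add(Mul(2, H), -5), H) = Mul(Add(-5, Mul(2, H)), H) = Mul(H, Add(-5, Mul(2, H))))
Mul(-70, Function('z')(Function('g')(2))) = Mul(-70, Mul(Mul(-16, Pow(2, 2)), Add(-5, Mul(2, Mul(-16, Pow(2, 2)))))) = Mul(-70, Mul(Mul(-16, 4), Add(-5, Mul(2, Mul(-16, 4))))) = Mul(-70, Mul(-64, Add(-5, Mul(2, -64)))) = Mul(-70, Mul(-64, Add(-5, -128))) = Mul(-70, Mul(-64, -133)) = Mul(-70, 8512) = -595840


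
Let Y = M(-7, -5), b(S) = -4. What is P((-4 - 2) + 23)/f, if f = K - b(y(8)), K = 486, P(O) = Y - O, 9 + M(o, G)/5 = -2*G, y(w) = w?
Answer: -6/245 ≈ -0.024490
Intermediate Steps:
M(o, G) = -45 - 10*G (M(o, G) = -45 + 5*(-2*G) = -45 - 10*G)
Y = 5 (Y = -45 - 10*(-5) = -45 + 50 = 5)
P(O) = 5 - O
f = 490 (f = 486 - 1*(-4) = 486 + 4 = 490)
P((-4 - 2) + 23)/f = (5 - ((-4 - 2) + 23))/490 = (5 - (-6 + 23))*(1/490) = (5 - 1*17)*(1/490) = (5 - 17)*(1/490) = -12*1/490 = -6/245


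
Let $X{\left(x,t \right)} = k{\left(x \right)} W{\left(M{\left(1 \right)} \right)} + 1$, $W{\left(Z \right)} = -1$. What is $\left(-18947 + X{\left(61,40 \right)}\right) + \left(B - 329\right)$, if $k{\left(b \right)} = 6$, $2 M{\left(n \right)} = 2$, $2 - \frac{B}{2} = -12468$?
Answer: $5659$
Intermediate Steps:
$B = 24940$ ($B = 4 - -24936 = 4 + 24936 = 24940$)
$M{\left(n \right)} = 1$ ($M{\left(n \right)} = \frac{1}{2} \cdot 2 = 1$)
$X{\left(x,t \right)} = -5$ ($X{\left(x,t \right)} = 6 \left(-1\right) + 1 = -6 + 1 = -5$)
$\left(-18947 + X{\left(61,40 \right)}\right) + \left(B - 329\right) = \left(-18947 - 5\right) + \left(24940 - 329\right) = -18952 + \left(24940 - 329\right) = -18952 + 24611 = 5659$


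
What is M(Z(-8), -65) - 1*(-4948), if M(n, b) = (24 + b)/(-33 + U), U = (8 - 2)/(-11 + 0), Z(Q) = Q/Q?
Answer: 44543/9 ≈ 4949.2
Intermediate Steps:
Z(Q) = 1
U = -6/11 (U = 6/(-11) = 6*(-1/11) = -6/11 ≈ -0.54545)
M(n, b) = -88/123 - 11*b/369 (M(n, b) = (24 + b)/(-33 - 6/11) = (24 + b)/(-369/11) = (24 + b)*(-11/369) = -88/123 - 11*b/369)
M(Z(-8), -65) - 1*(-4948) = (-88/123 - 11/369*(-65)) - 1*(-4948) = (-88/123 + 715/369) + 4948 = 11/9 + 4948 = 44543/9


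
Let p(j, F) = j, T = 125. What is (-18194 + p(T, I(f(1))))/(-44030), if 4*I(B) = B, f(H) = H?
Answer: 18069/44030 ≈ 0.41038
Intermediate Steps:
I(B) = B/4
(-18194 + p(T, I(f(1))))/(-44030) = (-18194 + 125)/(-44030) = -18069*(-1/44030) = 18069/44030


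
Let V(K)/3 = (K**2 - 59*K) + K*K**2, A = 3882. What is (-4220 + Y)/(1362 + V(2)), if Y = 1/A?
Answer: -16382039/4052808 ≈ -4.0421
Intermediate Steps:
Y = 1/3882 ≈ 0.00025760
V(K) = -177*K + 3*K**2 + 3*K**3 (V(K) = 3*((K**2 - 59*K) + K*K**2) = 3*((K**2 - 59*K) + K**3) = 3*(K**2 + K**3 - 59*K) = -177*K + 3*K**2 + 3*K**3)
(-4220 + Y)/(1362 + V(2)) = (-4220 + 1/3882)/(1362 + 3*2*(-59 + 2 + 2**2)) = -16382039/(3882*(1362 + 3*2*(-59 + 2 + 4))) = -16382039/(3882*(1362 + 3*2*(-53))) = -16382039/(3882*(1362 - 318)) = -16382039/3882/1044 = -16382039/3882*1/1044 = -16382039/4052808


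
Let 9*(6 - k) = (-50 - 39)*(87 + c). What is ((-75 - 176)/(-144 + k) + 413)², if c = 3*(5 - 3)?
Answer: 936505223824/5499025 ≈ 1.7030e+5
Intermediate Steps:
c = 6 (c = 3*2 = 6)
k = 2777/3 (k = 6 - (-50 - 39)*(87 + 6)/9 = 6 - (-89)*93/9 = 6 - ⅑*(-8277) = 6 + 2759/3 = 2777/3 ≈ 925.67)
((-75 - 176)/(-144 + k) + 413)² = ((-75 - 176)/(-144 + 2777/3) + 413)² = (-251/2345/3 + 413)² = (-251*3/2345 + 413)² = (-753/2345 + 413)² = (967732/2345)² = 936505223824/5499025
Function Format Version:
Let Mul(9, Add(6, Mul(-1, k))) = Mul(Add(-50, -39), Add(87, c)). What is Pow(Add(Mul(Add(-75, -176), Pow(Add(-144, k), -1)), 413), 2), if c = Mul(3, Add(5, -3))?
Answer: Rational(936505223824, 5499025) ≈ 1.7030e+5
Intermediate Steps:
c = 6 (c = Mul(3, 2) = 6)
k = Rational(2777, 3) (k = Add(6, Mul(Rational(-1, 9), Mul(Add(-50, -39), Add(87, 6)))) = Add(6, Mul(Rational(-1, 9), Mul(-89, 93))) = Add(6, Mul(Rational(-1, 9), -8277)) = Add(6, Rational(2759, 3)) = Rational(2777, 3) ≈ 925.67)
Pow(Add(Mul(Add(-75, -176), Pow(Add(-144, k), -1)), 413), 2) = Pow(Add(Mul(Add(-75, -176), Pow(Add(-144, Rational(2777, 3)), -1)), 413), 2) = Pow(Add(Mul(-251, Pow(Rational(2345, 3), -1)), 413), 2) = Pow(Add(Mul(-251, Rational(3, 2345)), 413), 2) = Pow(Add(Rational(-753, 2345), 413), 2) = Pow(Rational(967732, 2345), 2) = Rational(936505223824, 5499025)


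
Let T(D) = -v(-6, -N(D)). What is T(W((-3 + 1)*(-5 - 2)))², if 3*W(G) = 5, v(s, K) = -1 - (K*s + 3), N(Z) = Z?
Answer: 196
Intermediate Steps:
v(s, K) = -4 - K*s (v(s, K) = -1 - (3 + K*s) = -1 + (-3 - K*s) = -4 - K*s)
W(G) = 5/3 (W(G) = (⅓)*5 = 5/3)
T(D) = 4 + 6*D (T(D) = -(-4 - 1*(-D)*(-6)) = -(-4 - 6*D) = 4 + 6*D)
T(W((-3 + 1)*(-5 - 2)))² = (4 + 6*(5/3))² = (4 + 10)² = 14² = 196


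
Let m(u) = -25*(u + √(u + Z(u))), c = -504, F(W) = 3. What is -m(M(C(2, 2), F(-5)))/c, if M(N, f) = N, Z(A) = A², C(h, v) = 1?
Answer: -25/504 - 25*√2/504 ≈ -0.11975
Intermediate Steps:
m(u) = -25*u - 25*√(u + u²) (m(u) = -25*(u + √(u + u²)) = -25*u - 25*√(u + u²))
-m(M(C(2, 2), F(-5)))/c = -(-25*1 - 25*√(1 + 1))/(-504) = -(-25 - 25*√2)*(-1)/504 = -(25/504 + 25*√2/504) = -25/504 - 25*√2/504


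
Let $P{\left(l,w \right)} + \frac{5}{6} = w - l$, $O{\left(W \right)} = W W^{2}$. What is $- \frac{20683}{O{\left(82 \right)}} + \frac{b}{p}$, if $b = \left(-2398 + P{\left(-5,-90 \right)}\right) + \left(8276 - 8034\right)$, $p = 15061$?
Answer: $- \frac{4642745473}{24912460344} \approx -0.18636$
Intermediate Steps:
$O{\left(W \right)} = W^{3}$
$P{\left(l,w \right)} = - \frac{5}{6} + w - l$ ($P{\left(l,w \right)} = - \frac{5}{6} - \left(l - w\right) = - \frac{5}{6} + w - l$)
$b = - \frac{13451}{6}$ ($b = \left(-2398 - \frac{515}{6}\right) + \left(8276 - 8034\right) = \left(-2398 - \frac{515}{6}\right) + 242 = - \frac{14903}{6} + 242 = - \frac{13451}{6} \approx -2241.8$)
$- \frac{20683}{O{\left(82 \right)}} + \frac{b}{p} = - \frac{20683}{82^{3}} - \frac{13451}{6 \cdot 15061} = - \frac{20683}{551368} - \frac{13451}{90366} = - \frac{4642745473}{24912460344}$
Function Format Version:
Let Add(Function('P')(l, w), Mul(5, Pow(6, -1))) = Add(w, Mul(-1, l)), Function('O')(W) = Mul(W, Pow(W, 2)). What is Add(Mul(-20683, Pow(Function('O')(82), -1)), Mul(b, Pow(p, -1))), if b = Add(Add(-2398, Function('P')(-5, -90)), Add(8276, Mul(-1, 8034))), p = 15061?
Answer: Rational(-4642745473, 24912460344) ≈ -0.18636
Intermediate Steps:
Function('O')(W) = Pow(W, 3)
Function('P')(l, w) = Add(Rational(-5, 6), w, Mul(-1, l)) (Function('P')(l, w) = Add(Rational(-5, 6), Add(w, Mul(-1, l))) = Add(Rational(-5, 6), w, Mul(-1, l)))
b = Rational(-13451, 6) (b = Add(Add(-2398, Add(Rational(-5, 6), -90, Mul(-1, -5))), Add(8276, Mul(-1, 8034))) = Add(Add(-2398, Add(Rational(-5, 6), -90, 5)), Add(8276, -8034)) = Add(Add(-2398, Rational(-515, 6)), 242) = Add(Rational(-14903, 6), 242) = Rational(-13451, 6) ≈ -2241.8)
Add(Mul(-20683, Pow(Function('O')(82), -1)), Mul(b, Pow(p, -1))) = Add(Mul(-20683, Pow(Pow(82, 3), -1)), Mul(Rational(-13451, 6), Pow(15061, -1))) = Add(Mul(-20683, Pow(551368, -1)), Mul(Rational(-13451, 6), Rational(1, 15061))) = Add(Mul(-20683, Rational(1, 551368)), Rational(-13451, 90366)) = Add(Rational(-20683, 551368), Rational(-13451, 90366)) = Rational(-4642745473, 24912460344)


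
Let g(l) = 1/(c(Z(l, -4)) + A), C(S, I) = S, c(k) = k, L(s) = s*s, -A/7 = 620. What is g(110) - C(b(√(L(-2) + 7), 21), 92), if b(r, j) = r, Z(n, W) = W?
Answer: -1/4344 - √11 ≈ -3.3169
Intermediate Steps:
A = -4340 (A = -7*620 = -4340)
L(s) = s²
g(l) = -1/4344 (g(l) = 1/(-4 - 4340) = 1/(-4344) = -1/4344)
g(110) - C(b(√(L(-2) + 7), 21), 92) = -1/4344 - √((-2)² + 7) = -1/4344 - √(4 + 7) = -1/4344 - √11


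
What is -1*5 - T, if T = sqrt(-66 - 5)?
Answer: -5 - I*sqrt(71) ≈ -5.0 - 8.4261*I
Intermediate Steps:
T = I*sqrt(71) (T = sqrt(-71) = I*sqrt(71) ≈ 8.4261*I)
-1*5 - T = -1*5 - I*sqrt(71) = -5 - I*sqrt(71)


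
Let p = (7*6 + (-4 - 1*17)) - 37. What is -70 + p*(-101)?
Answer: 1546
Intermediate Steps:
p = -16 (p = (42 + (-4 - 17)) - 37 = (42 - 21) - 37 = 21 - 37 = -16)
-70 + p*(-101) = -70 - 16*(-101) = -70 + 1616 = 1546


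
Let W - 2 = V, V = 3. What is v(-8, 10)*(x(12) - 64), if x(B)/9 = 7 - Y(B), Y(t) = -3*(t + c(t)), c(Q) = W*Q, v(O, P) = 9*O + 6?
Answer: -128238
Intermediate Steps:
v(O, P) = 6 + 9*O
W = 5 (W = 2 + 3 = 5)
c(Q) = 5*Q
Y(t) = -18*t (Y(t) = -3*(t + 5*t) = -18*t)
x(B) = 63 + 162*B (x(B) = 9*(7 - (-18)*B) = 9*(7 + 18*B) = 63 + 162*B)
v(-8, 10)*(x(12) - 64) = (6 + 9*(-8))*((63 + 162*12) - 64) = (6 - 72)*((63 + 1944) - 64) = -66*(2007 - 64) = -66*1943 = -128238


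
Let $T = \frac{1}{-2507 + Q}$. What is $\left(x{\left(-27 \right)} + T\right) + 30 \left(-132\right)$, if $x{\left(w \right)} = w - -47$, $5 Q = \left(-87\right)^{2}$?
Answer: $- \frac{19566045}{4966} \approx -3940.0$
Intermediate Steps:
$Q = \frac{7569}{5}$ ($Q = \frac{\left(-87\right)^{2}}{5} = \frac{1}{5} \cdot 7569 = \frac{7569}{5} \approx 1513.8$)
$T = - \frac{5}{4966}$ ($T = \frac{1}{-2507 + \frac{7569}{5}} = \frac{1}{- \frac{4966}{5}} = - \frac{5}{4966} \approx -0.0010068$)
$x{\left(w \right)} = 47 + w$ ($x{\left(w \right)} = w + 47 = 47 + w$)
$\left(x{\left(-27 \right)} + T\right) + 30 \left(-132\right) = \left(\left(47 - 27\right) - \frac{5}{4966}\right) + 30 \left(-132\right) = \left(20 - \frac{5}{4966}\right) - 3960 = \frac{99315}{4966} - 3960 = - \frac{19566045}{4966}$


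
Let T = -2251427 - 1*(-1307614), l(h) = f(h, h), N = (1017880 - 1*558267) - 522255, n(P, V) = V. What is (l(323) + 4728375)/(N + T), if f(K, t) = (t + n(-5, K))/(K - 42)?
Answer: -1328674021/282813855 ≈ -4.6981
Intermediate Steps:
N = -62642 (N = (1017880 - 558267) - 522255 = 459613 - 522255 = -62642)
f(K, t) = (K + t)/(-42 + K) (f(K, t) = (t + K)/(K - 42) = (K + t)/(-42 + K))
l(h) = 2*h/(-42 + h) (l(h) = (h + h)/(-42 + h) = (2*h)/(-42 + h) = 2*h/(-42 + h))
T = -943813 (T = -2251427 + 1307614 = -943813)
(l(323) + 4728375)/(N + T) = (2*323/(-42 + 323) + 4728375)/(-62642 - 943813) = (2*323/281 + 4728375)/(-1006455) = (2*323*(1/281) + 4728375)*(-1/1006455) = (646/281 + 4728375)*(-1/1006455) = (1328674021/281)*(-1/1006455) = -1328674021/282813855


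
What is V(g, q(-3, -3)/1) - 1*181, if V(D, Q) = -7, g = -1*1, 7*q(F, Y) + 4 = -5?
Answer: -188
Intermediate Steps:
q(F, Y) = -9/7 (q(F, Y) = -4/7 + (⅐)*(-5) = -4/7 - 5/7 = -9/7)
g = -1
V(g, q(-3, -3)/1) - 1*181 = -7 - 1*181 = -7 - 181 = -188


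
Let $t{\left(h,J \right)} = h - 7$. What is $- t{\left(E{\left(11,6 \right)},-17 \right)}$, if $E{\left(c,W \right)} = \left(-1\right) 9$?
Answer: $16$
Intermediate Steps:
$E{\left(c,W \right)} = -9$
$t{\left(h,J \right)} = -7 + h$
$- t{\left(E{\left(11,6 \right)},-17 \right)} = - (-7 - 9) = \left(-1\right) \left(-16\right) = 16$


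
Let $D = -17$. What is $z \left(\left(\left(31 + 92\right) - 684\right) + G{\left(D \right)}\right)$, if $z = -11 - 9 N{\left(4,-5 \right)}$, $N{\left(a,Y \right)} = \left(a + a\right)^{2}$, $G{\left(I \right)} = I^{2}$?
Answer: $159664$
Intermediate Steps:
$N{\left(a,Y \right)} = 4 a^{2}$ ($N{\left(a,Y \right)} = \left(2 a\right)^{2} = 4 a^{2}$)
$z = -587$ ($z = -11 - 9 \cdot 4 \cdot 4^{2} = -11 - 9 \cdot 4 \cdot 16 = -11 - 576 = -587$)
$z \left(\left(\left(31 + 92\right) - 684\right) + G{\left(D \right)}\right) = - 587 \left(\left(\left(31 + 92\right) - 684\right) + \left(-17\right)^{2}\right) = - 587 \left(\left(123 - 684\right) + 289\right) = - 587 \left(-561 + 289\right) = \left(-587\right) \left(-272\right) = 159664$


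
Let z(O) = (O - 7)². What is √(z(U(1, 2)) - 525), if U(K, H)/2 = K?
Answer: 10*I*√5 ≈ 22.361*I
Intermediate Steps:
U(K, H) = 2*K
z(O) = (-7 + O)²
√(z(U(1, 2)) - 525) = √((-7 + 2*1)² - 525) = √((-7 + 2)² - 525) = √((-5)² - 525) = √(25 - 525) = √(-500) = 10*I*√5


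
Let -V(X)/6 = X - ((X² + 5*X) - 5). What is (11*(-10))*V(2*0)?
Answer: 3300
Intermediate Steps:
V(X) = -30 + 6*X² + 24*X (V(X) = -6*(X - ((X² + 5*X) - 5)) = -6*(X - (-5 + X² + 5*X)) = -6*(X + (5 - X² - 5*X)) = -6*(5 - X² - 4*X) = -30 + 6*X² + 24*X)
(11*(-10))*V(2*0) = (11*(-10))*(-30 + 6*(2*0)² + 24*(2*0)) = -110*(-30 + 6*0² + 24*0) = -110*(-30 + 6*0 + 0) = -110*(-30 + 0 + 0) = -110*(-30) = 3300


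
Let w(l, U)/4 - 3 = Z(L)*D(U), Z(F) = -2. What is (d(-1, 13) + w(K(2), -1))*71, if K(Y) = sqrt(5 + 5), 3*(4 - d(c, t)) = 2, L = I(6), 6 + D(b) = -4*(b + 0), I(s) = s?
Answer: 6674/3 ≈ 2224.7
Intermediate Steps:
D(b) = -6 - 4*b (D(b) = -6 - 4*(b + 0) = -6 - 4*b)
L = 6
d(c, t) = 10/3 (d(c, t) = 4 - 1/3*2 = 4 - 2/3 = 10/3)
K(Y) = sqrt(10)
w(l, U) = 60 + 32*U (w(l, U) = 12 + 4*(-2*(-6 - 4*U)) = 12 + 4*(12 + 8*U) = 12 + (48 + 32*U) = 60 + 32*U)
(d(-1, 13) + w(K(2), -1))*71 = (10/3 + (60 + 32*(-1)))*71 = (10/3 + (60 - 32))*71 = (10/3 + 28)*71 = (94/3)*71 = 6674/3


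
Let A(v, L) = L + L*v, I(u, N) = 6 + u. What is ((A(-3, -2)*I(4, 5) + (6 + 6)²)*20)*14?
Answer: 51520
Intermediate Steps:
((A(-3, -2)*I(4, 5) + (6 + 6)²)*20)*14 = (((-2*(1 - 3))*(6 + 4) + (6 + 6)²)*20)*14 = ((-2*(-2)*10 + 12²)*20)*14 = ((4*10 + 144)*20)*14 = ((40 + 144)*20)*14 = (184*20)*14 = 3680*14 = 51520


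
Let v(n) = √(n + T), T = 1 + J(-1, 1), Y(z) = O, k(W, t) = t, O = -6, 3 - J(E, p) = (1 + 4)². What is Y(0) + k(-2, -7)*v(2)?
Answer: -6 - 7*I*√19 ≈ -6.0 - 30.512*I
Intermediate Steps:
J(E, p) = -22 (J(E, p) = 3 - (1 + 4)² = 3 - 1*5² = 3 - 1*25 = 3 - 25 = -22)
Y(z) = -6
T = -21 (T = 1 - 22 = -21)
v(n) = √(-21 + n) (v(n) = √(n - 21) = √(-21 + n))
Y(0) + k(-2, -7)*v(2) = -6 - 7*√(-21 + 2) = -6 - 7*I*√19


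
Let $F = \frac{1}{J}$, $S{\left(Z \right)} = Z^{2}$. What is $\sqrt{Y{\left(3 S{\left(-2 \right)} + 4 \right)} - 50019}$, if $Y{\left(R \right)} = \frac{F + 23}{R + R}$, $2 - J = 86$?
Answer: $\frac{i \sqrt{5646863922}}{336} \approx 223.65 i$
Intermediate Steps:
$J = -84$ ($J = 2 - 86 = -84$)
$F = - \frac{1}{84}$ ($F = \frac{1}{-84} = - \frac{1}{84} \approx -0.011905$)
$Y{\left(R \right)} = \frac{1931}{168 R}$ ($Y{\left(R \right)} = \frac{- \frac{1}{84} + 23}{R + R} = \frac{1931}{84 \cdot 2 R} = \frac{1931 \frac{1}{2 R}}{84} = \frac{1931}{168 R}$)
$\sqrt{Y{\left(3 S{\left(-2 \right)} + 4 \right)} - 50019} = \sqrt{\frac{1931}{168 \left(3 \left(-2\right)^{2} + 4\right)} - 50019} = \sqrt{\frac{1931}{168 \left(3 \cdot 4 + 4\right)} - 50019} = \sqrt{\frac{1931}{168 \left(12 + 4\right)} - 50019} = \sqrt{\frac{1931}{168 \cdot 16} - 50019} = \sqrt{\frac{1931}{168} \cdot \frac{1}{16} - 50019} = \sqrt{\frac{1931}{2688} - 50019} = \sqrt{- \frac{134449141}{2688}} = \frac{i \sqrt{5646863922}}{336}$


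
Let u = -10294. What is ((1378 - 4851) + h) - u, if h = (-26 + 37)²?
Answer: 6942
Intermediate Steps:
h = 121 (h = 11² = 121)
((1378 - 4851) + h) - u = ((1378 - 4851) + 121) - 1*(-10294) = (-3473 + 121) + 10294 = -3352 + 10294 = 6942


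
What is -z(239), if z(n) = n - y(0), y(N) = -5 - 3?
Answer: -247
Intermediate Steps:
y(N) = -8
z(n) = 8 + n (z(n) = n - 1*(-8) = n + 8 = 8 + n)
-z(239) = -(8 + 239) = -1*247 = -247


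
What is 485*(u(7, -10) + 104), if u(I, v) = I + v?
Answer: 48985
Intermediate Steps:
485*(u(7, -10) + 104) = 485*((7 - 10) + 104) = 485*(-3 + 104) = 485*101 = 48985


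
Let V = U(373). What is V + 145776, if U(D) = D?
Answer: 146149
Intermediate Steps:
V = 373
V + 145776 = 373 + 145776 = 146149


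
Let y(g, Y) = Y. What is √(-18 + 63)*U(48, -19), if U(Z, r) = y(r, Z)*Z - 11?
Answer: 6879*√5 ≈ 15382.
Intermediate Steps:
U(Z, r) = -11 + Z² (U(Z, r) = Z*Z - 11 = Z² - 11 = -11 + Z²)
√(-18 + 63)*U(48, -19) = √(-18 + 63)*(-11 + 48²) = √45*(-11 + 2304) = (3*√5)*2293 = 6879*√5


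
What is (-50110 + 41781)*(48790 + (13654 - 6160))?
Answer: -468789436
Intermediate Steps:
(-50110 + 41781)*(48790 + (13654 - 6160)) = -8329*(48790 + 7494) = -8329*56284 = -468789436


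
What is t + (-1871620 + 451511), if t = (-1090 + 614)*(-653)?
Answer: -1109281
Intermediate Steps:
t = 310828 (t = -476*(-653) = 310828)
t + (-1871620 + 451511) = 310828 + (-1871620 + 451511) = 310828 - 1420109 = -1109281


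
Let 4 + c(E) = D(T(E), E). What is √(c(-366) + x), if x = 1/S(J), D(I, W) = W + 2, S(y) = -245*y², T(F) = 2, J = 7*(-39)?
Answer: I*√33597673205/9555 ≈ 19.183*I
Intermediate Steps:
J = -273
D(I, W) = 2 + W
c(E) = -2 + E (c(E) = -4 + (2 + E) = -2 + E)
x = -1/18259605 (x = 1/(-245*(-273)²) = 1/(-245*74529) = 1/(-18259605) = -1/18259605 ≈ -5.4766e-8)
√(c(-366) + x) = √((-2 - 366) - 1/18259605) = √(-368 - 1/18259605) = √(-6719534641/18259605) = I*√33597673205/9555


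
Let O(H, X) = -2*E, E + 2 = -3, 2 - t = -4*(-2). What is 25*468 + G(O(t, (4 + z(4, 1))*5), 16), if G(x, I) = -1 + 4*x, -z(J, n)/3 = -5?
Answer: 11739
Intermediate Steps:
z(J, n) = 15 (z(J, n) = -3*(-5) = 15)
t = -6 (t = 2 - (-4)*(-2) = 2 - 1*8 = 2 - 8 = -6)
E = -5 (E = -2 - 3 = -5)
O(H, X) = 10 (O(H, X) = -2*(-5) = 10)
25*468 + G(O(t, (4 + z(4, 1))*5), 16) = 25*468 + (-1 + 4*10) = 11700 + (-1 + 40) = 11700 + 39 = 11739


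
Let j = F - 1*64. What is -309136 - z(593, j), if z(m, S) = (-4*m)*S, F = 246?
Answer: 122568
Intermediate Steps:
j = 182 (j = 246 - 1*64 = 246 - 64 = 182)
z(m, S) = -4*S*m
-309136 - z(593, j) = -309136 - (-4)*182*593 = -309136 - 1*(-431704) = -309136 + 431704 = 122568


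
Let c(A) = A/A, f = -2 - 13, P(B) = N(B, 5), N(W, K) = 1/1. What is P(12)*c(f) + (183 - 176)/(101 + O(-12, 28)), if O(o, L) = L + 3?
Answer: 139/132 ≈ 1.0530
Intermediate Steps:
O(o, L) = 3 + L
N(W, K) = 1
P(B) = 1
f = -15
c(A) = 1
P(12)*c(f) + (183 - 176)/(101 + O(-12, 28)) = 1*1 + (183 - 176)/(101 + (3 + 28)) = 1 + 7/(101 + 31) = 1 + 7/132 = 139/132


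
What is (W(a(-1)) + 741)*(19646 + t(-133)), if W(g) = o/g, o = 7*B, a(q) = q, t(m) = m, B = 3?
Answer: 14049360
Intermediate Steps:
o = 21 (o = 7*3 = 21)
W(g) = 21/g
(W(a(-1)) + 741)*(19646 + t(-133)) = (21/(-1) + 741)*(19646 - 133) = (21*(-1) + 741)*19513 = (-21 + 741)*19513 = 720*19513 = 14049360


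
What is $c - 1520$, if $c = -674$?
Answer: $-2194$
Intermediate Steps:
$c - 1520 = -674 - 1520 = -2194$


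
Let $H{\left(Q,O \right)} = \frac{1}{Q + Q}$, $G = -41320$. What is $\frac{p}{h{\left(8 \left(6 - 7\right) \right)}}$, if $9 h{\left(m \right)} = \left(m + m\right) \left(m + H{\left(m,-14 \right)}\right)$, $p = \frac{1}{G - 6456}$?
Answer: $- \frac{3}{2054368} \approx -1.4603 \cdot 10^{-6}$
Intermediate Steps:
$H{\left(Q,O \right)} = \frac{1}{2 Q}$
$p = - \frac{1}{47776}$ ($p = \frac{1}{-41320 - 6456} = \frac{1}{-47776} = - \frac{1}{47776} \approx -2.0931 \cdot 10^{-5}$)
$h{\left(m \right)} = \frac{2 m \left(m + \frac{1}{2 m}\right)}{9}$ ($h{\left(m \right)} = \frac{\left(m + m\right) \left(m + \frac{1}{2 m}\right)}{9} = \frac{2 m \left(m + \frac{1}{2 m}\right)}{9}$)
$\frac{p}{h{\left(8 \left(6 - 7\right) \right)}} = - \frac{1}{47776 \left(\frac{1}{9} + \frac{2 \left(8 \left(6 - 7\right)\right)^{2}}{9}\right)} = - \frac{1}{47776 \left(\frac{1}{9} + \frac{2 \left(8 \left(-1\right)\right)^{2}}{9}\right)} = - \frac{1}{47776 \left(\frac{1}{9} + \frac{2 \left(-8\right)^{2}}{9}\right)} = - \frac{1}{47776 \left(\frac{1}{9} + \frac{2}{9} \cdot 64\right)} = - \frac{1}{47776 \left(\frac{1}{9} + \frac{128}{9}\right)} = - \frac{1}{47776 \cdot \frac{43}{3}} = \left(- \frac{1}{47776}\right) \frac{3}{43} = - \frac{3}{2054368}$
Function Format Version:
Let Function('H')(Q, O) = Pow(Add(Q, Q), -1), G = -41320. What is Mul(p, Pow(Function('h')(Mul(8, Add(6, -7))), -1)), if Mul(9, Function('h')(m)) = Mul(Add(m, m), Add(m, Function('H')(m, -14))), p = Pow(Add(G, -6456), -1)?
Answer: Rational(-3, 2054368) ≈ -1.4603e-6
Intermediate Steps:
Function('H')(Q, O) = Mul(Rational(1, 2), Pow(Q, -1)) (Function('H')(Q, O) = Pow(Mul(2, Q), -1) = Mul(Rational(1, 2), Pow(Q, -1)))
p = Rational(-1, 47776) (p = Pow(Add(-41320, -6456), -1) = Pow(-47776, -1) = Rational(-1, 47776) ≈ -2.0931e-5)
Function('h')(m) = Mul(Rational(2, 9), m, Add(m, Mul(Rational(1, 2), Pow(m, -1)))) (Function('h')(m) = Mul(Rational(1, 9), Mul(Add(m, m), Add(m, Mul(Rational(1, 2), Pow(m, -1))))) = Mul(Rational(1, 9), Mul(Mul(2, m), Add(m, Mul(Rational(1, 2), Pow(m, -1))))) = Mul(Rational(1, 9), Mul(2, m, Add(m, Mul(Rational(1, 2), Pow(m, -1))))) = Mul(Rational(2, 9), m, Add(m, Mul(Rational(1, 2), Pow(m, -1)))))
Mul(p, Pow(Function('h')(Mul(8, Add(6, -7))), -1)) = Mul(Rational(-1, 47776), Pow(Add(Rational(1, 9), Mul(Rational(2, 9), Pow(Mul(8, Add(6, -7)), 2))), -1)) = Mul(Rational(-1, 47776), Pow(Add(Rational(1, 9), Mul(Rational(2, 9), Pow(Mul(8, -1), 2))), -1)) = Mul(Rational(-1, 47776), Pow(Add(Rational(1, 9), Mul(Rational(2, 9), Pow(-8, 2))), -1)) = Mul(Rational(-1, 47776), Pow(Add(Rational(1, 9), Mul(Rational(2, 9), 64)), -1)) = Mul(Rational(-1, 47776), Pow(Add(Rational(1, 9), Rational(128, 9)), -1)) = Mul(Rational(-1, 47776), Pow(Rational(43, 3), -1)) = Mul(Rational(-1, 47776), Rational(3, 43)) = Rational(-3, 2054368)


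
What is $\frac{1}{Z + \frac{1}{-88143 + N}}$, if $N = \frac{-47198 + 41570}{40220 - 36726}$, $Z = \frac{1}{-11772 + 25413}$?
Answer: $\frac{700186323345}{43385936} \approx 16139.0$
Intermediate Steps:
$Z = \frac{1}{13641} \approx 7.3308 \cdot 10^{-5}$
$N = - \frac{2814}{1747}$ ($N = - \frac{5628}{3494} = \left(-5628\right) \frac{1}{3494} = - \frac{2814}{1747} \approx -1.6108$)
$\frac{1}{Z + \frac{1}{-88143 + N}} = \frac{1}{\frac{1}{13641} + \frac{1}{-88143 - \frac{2814}{1747}}} = \frac{1}{\frac{1}{13641} + \frac{1}{- \frac{153988635}{1747}}} = \frac{1}{\frac{1}{13641} - \frac{1747}{153988635}} = \frac{1}{\frac{43385936}{700186323345}} = \frac{700186323345}{43385936}$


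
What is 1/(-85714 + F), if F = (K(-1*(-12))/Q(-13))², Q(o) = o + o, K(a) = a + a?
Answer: -169/14485522 ≈ -1.1667e-5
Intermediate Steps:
K(a) = 2*a
Q(o) = 2*o
F = 144/169 (F = ((2*(-1*(-12)))/((2*(-13))))² = ((2*12)/(-26))² = (24*(-1/26))² = (-12/13)² = 144/169 ≈ 0.85207)
1/(-85714 + F) = 1/(-85714 + 144/169) = 1/(-14485522/169) = -169/14485522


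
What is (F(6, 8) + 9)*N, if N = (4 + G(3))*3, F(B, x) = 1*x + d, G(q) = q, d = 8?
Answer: 525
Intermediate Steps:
F(B, x) = 8 + x (F(B, x) = 1*x + 8 = x + 8 = 8 + x)
N = 21 (N = (4 + 3)*3 = 7*3 = 21)
(F(6, 8) + 9)*N = ((8 + 8) + 9)*21 = (16 + 9)*21 = 25*21 = 525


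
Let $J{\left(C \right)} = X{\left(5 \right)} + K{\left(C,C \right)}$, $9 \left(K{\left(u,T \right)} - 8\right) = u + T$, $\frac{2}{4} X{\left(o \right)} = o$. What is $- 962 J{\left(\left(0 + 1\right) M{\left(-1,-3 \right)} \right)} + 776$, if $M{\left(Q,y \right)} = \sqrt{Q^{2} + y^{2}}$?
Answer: $-16540 - \frac{1924 \sqrt{10}}{9} \approx -17216.0$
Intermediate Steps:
$X{\left(o \right)} = 2 o$
$K{\left(u,T \right)} = 8 + \frac{T}{9} + \frac{u}{9}$ ($K{\left(u,T \right)} = 8 + \frac{u + T}{9} = 8 + \frac{T + u}{9} = 8 + \left(\frac{T}{9} + \frac{u}{9}\right) = 8 + \frac{T}{9} + \frac{u}{9}$)
$J{\left(C \right)} = 18 + \frac{2 C}{9}$ ($J{\left(C \right)} = 2 \cdot 5 + \left(8 + \frac{C}{9} + \frac{C}{9}\right) = 10 + \left(8 + \frac{2 C}{9}\right) = 18 + \frac{2 C}{9}$)
$- 962 J{\left(\left(0 + 1\right) M{\left(-1,-3 \right)} \right)} + 776 = - 962 \left(18 + \frac{2 \left(0 + 1\right) \sqrt{\left(-1\right)^{2} + \left(-3\right)^{2}}}{9}\right) + 776 = - 962 \left(18 + \frac{2 \cdot 1 \sqrt{1 + 9}}{9}\right) + 776 = - 962 \left(18 + \frac{2 \cdot 1 \sqrt{10}}{9}\right) + 776 = - 962 \left(18 + \frac{2 \sqrt{10}}{9}\right) + 776 = \left(-17316 - \frac{1924 \sqrt{10}}{9}\right) + 776 = -16540 - \frac{1924 \sqrt{10}}{9}$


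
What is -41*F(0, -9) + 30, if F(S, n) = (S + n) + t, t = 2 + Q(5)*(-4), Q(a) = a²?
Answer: 4417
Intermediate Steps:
t = -98 (t = 2 + 5²*(-4) = 2 + 25*(-4) = 2 - 100 = -98)
F(S, n) = -98 + S + n (F(S, n) = (S + n) - 98 = -98 + S + n)
-41*F(0, -9) + 30 = -41*(-98 + 0 - 9) + 30 = -41*(-107) + 30 = 4387 + 30 = 4417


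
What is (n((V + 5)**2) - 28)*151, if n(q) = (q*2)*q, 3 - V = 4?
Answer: 73084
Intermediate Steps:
V = -1 (V = 3 - 1*4 = 3 - 4 = -1)
n(q) = 2*q**2 (n(q) = (2*q)*q = 2*q**2)
(n((V + 5)**2) - 28)*151 = (2*((-1 + 5)**2)**2 - 28)*151 = (2*(4**2)**2 - 28)*151 = (2*16**2 - 28)*151 = (2*256 - 28)*151 = (512 - 28)*151 = 484*151 = 73084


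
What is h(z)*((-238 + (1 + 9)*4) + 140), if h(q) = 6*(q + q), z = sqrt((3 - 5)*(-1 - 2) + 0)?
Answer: -696*sqrt(6) ≈ -1704.8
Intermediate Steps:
z = sqrt(6) (z = sqrt(-2*(-3) + 0) = sqrt(6 + 0) = sqrt(6) ≈ 2.4495)
h(q) = 12*q (h(q) = 6*(2*q) = 12*q)
h(z)*((-238 + (1 + 9)*4) + 140) = (12*sqrt(6))*((-238 + (1 + 9)*4) + 140) = (12*sqrt(6))*((-238 + 10*4) + 140) = (12*sqrt(6))*((-238 + 40) + 140) = (12*sqrt(6))*(-198 + 140) = (12*sqrt(6))*(-58) = -696*sqrt(6)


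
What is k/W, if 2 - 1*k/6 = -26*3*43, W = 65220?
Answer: 1678/5435 ≈ 0.30874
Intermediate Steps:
k = 20136 (k = 12 - 6*(-26*3)*43 = 12 - (-468)*43 = 12 - 6*(-3354) = 12 + 20124 = 20136)
k/W = 20136/65220 = 20136*(1/65220) = 1678/5435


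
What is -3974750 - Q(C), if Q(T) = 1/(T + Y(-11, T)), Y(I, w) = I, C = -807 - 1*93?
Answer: -3620997249/911 ≈ -3.9747e+6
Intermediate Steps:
C = -900 (C = -807 - 93 = -900)
Q(T) = 1/(-11 + T) (Q(T) = 1/(T - 11) = 1/(-11 + T))
-3974750 - Q(C) = -3974750 - 1/(-11 - 900) = -3974750 - 1/(-911) = -3974750 - 1*(-1/911) = -3974750 + 1/911 = -3620997249/911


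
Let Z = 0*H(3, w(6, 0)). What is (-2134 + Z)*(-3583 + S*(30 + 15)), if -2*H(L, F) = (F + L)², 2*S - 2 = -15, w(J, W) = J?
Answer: 8270317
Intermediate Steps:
S = -13/2 (S = 1 + (½)*(-15) = 1 - 15/2 = -13/2 ≈ -6.5000)
H(L, F) = -(F + L)²/2
Z = 0 (Z = 0*(-(6 + 3)²/2) = 0*(-½*9²) = 0*(-½*81) = 0*(-81/2) = 0)
(-2134 + Z)*(-3583 + S*(30 + 15)) = (-2134 + 0)*(-3583 - 13*(30 + 15)/2) = -2134*(-3583 - 13/2*45) = -2134*(-3583 - 585/2) = -2134*(-7751/2) = 8270317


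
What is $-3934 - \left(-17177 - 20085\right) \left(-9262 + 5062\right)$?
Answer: $-156504334$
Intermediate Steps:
$-3934 - \left(-17177 - 20085\right) \left(-9262 + 5062\right) = -3934 - \left(-37262\right) \left(-4200\right) = -3934 - 156500400 = -156504334$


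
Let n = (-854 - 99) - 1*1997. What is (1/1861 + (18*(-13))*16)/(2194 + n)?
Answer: 995369/200988 ≈ 4.9524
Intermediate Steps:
n = -2950 (n = -953 - 1997 = -2950)
(1/1861 + (18*(-13))*16)/(2194 + n) = (1/1861 + (18*(-13))*16)/(2194 - 2950) = (1/1861 - 234*16)/(-756) = (1/1861 - 3744)*(-1/756) = -6967583/1861*(-1/756) = 995369/200988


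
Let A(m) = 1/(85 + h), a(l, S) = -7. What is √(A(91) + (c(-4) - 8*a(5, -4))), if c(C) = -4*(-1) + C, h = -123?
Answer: √80826/38 ≈ 7.4816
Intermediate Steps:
c(C) = 4 + C
A(m) = -1/38 (A(m) = 1/(85 - 123) = 1/(-38) = -1/38)
√(A(91) + (c(-4) - 8*a(5, -4))) = √(-1/38 + ((4 - 4) - 8*(-7))) = √(-1/38 + (0 + 56)) = √(-1/38 + 56) = √(2127/38) = √80826/38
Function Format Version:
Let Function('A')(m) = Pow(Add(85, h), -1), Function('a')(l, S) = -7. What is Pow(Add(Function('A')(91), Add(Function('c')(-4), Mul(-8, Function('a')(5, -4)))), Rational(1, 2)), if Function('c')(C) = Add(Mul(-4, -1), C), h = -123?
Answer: Mul(Rational(1, 38), Pow(80826, Rational(1, 2))) ≈ 7.4816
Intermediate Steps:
Function('c')(C) = Add(4, C)
Function('A')(m) = Rational(-1, 38) (Function('A')(m) = Pow(Add(85, -123), -1) = Pow(-38, -1) = Rational(-1, 38))
Pow(Add(Function('A')(91), Add(Function('c')(-4), Mul(-8, Function('a')(5, -4)))), Rational(1, 2)) = Pow(Add(Rational(-1, 38), Add(Add(4, -4), Mul(-8, -7))), Rational(1, 2)) = Pow(Add(Rational(-1, 38), Add(0, 56)), Rational(1, 2)) = Pow(Add(Rational(-1, 38), 56), Rational(1, 2)) = Pow(Rational(2127, 38), Rational(1, 2)) = Mul(Rational(1, 38), Pow(80826, Rational(1, 2)))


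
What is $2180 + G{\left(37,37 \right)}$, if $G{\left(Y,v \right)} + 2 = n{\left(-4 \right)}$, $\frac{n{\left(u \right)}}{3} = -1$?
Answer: $2175$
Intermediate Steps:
$n{\left(u \right)} = -3$ ($n{\left(u \right)} = 3 \left(-1\right) = -3$)
$G{\left(Y,v \right)} = -5$ ($G{\left(Y,v \right)} = -2 - 3 = -5$)
$2180 + G{\left(37,37 \right)} = 2180 - 5 = 2175$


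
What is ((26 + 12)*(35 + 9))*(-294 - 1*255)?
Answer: -917928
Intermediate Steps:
((26 + 12)*(35 + 9))*(-294 - 1*255) = (38*44)*(-294 - 255) = 1672*(-549) = -917928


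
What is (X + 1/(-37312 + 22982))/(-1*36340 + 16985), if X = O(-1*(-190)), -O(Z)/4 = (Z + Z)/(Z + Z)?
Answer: 57321/277357150 ≈ 0.00020667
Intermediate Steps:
O(Z) = -4 (O(Z) = -4*(Z + Z)/(Z + Z) = -4*2*Z/(2*Z) = -4*2*Z*1/(2*Z) = -4*1 = -4)
X = -4
(X + 1/(-37312 + 22982))/(-1*36340 + 16985) = (-4 + 1/(-37312 + 22982))/(-1*36340 + 16985) = (-4 + 1/(-14330))/(-36340 + 16985) = (-4 - 1/14330)/(-19355) = -57321/14330*(-1/19355) = 57321/277357150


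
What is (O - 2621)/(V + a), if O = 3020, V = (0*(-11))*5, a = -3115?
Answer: -57/445 ≈ -0.12809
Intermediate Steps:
V = 0 (V = 0*5 = 0)
(O - 2621)/(V + a) = (3020 - 2621)/(0 - 3115) = 399/(-3115) = 399*(-1/3115) = -57/445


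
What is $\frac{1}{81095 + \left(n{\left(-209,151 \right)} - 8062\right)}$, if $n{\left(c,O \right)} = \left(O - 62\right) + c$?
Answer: $\frac{1}{72913} \approx 1.3715 \cdot 10^{-5}$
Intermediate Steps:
$n{\left(c,O \right)} = -62 + O + c$ ($n{\left(c,O \right)} = \left(-62 + O\right) + c = -62 + O + c$)
$\frac{1}{81095 + \left(n{\left(-209,151 \right)} - 8062\right)} = \frac{1}{81095 - 8182} = \frac{1}{72913}$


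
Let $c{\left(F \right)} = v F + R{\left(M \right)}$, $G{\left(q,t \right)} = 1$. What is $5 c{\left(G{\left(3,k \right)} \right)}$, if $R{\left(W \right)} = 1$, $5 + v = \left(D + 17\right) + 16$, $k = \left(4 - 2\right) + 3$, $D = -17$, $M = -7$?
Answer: $60$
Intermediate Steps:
$k = 5$ ($k = 2 + 3 = 5$)
$v = 11$ ($v = -5 + \left(\left(-17 + 17\right) + 16\right) = -5 + \left(0 + 16\right) = -5 + 16 = 11$)
$c{\left(F \right)} = 1 + 11 F$ ($c{\left(F \right)} = 11 F + 1 = 1 + 11 F$)
$5 c{\left(G{\left(3,k \right)} \right)} = 5 \left(1 + 11 \cdot 1\right) = 5 \left(1 + 11\right) = 5 \cdot 12 = 60$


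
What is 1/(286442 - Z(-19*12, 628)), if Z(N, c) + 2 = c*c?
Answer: -1/107940 ≈ -9.2644e-6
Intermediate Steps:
Z(N, c) = -2 + c**2 (Z(N, c) = -2 + c*c = -2 + c**2)
1/(286442 - Z(-19*12, 628)) = 1/(286442 - (-2 + 628**2)) = 1/(286442 - (-2 + 394384)) = 1/(286442 - 1*394382) = 1/(286442 - 394382) = 1/(-107940) = -1/107940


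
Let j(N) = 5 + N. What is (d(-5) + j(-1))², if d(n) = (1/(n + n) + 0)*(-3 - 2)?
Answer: 81/4 ≈ 20.250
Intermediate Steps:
d(n) = -5/(2*n) (d(n) = (1/(2*n) + 0)*(-5) = (1/(2*n))*(-5) = -5/(2*n))
(d(-5) + j(-1))² = (-5/2/(-5) + (5 - 1))² = (-5/2*(-⅕) + 4)² = (½ + 4)² = (9/2)² = 81/4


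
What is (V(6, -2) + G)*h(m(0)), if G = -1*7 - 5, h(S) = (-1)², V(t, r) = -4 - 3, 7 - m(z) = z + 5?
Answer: -19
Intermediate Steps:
m(z) = 2 - z (m(z) = 7 - (z + 5) = 7 - (5 + z) = 7 + (-5 - z) = 2 - z)
V(t, r) = -7
h(S) = 1
G = -12 (G = -7 - 5 = -12)
(V(6, -2) + G)*h(m(0)) = (-7 - 12)*1 = -19*1 = -19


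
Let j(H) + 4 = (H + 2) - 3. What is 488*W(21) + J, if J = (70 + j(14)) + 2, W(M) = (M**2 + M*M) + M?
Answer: 440745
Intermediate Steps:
j(H) = -5 + H (j(H) = -4 + ((H + 2) - 3) = -4 + ((2 + H) - 3) = -4 + (-1 + H) = -5 + H)
W(M) = M + 2*M**2 (W(M) = (M**2 + M**2) + M = 2*M**2 + M = M + 2*M**2)
J = 81 (J = (70 + (-5 + 14)) + 2 = (70 + 9) + 2 = 79 + 2 = 81)
488*W(21) + J = 488*(21*(1 + 2*21)) + 81 = 488*(21*(1 + 42)) + 81 = 488*(21*43) + 81 = 488*903 + 81 = 440664 + 81 = 440745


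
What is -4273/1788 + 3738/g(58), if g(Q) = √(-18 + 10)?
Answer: -4273/1788 - 1869*I*√2/2 ≈ -2.3898 - 1321.6*I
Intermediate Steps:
g(Q) = 2*I*√2 (g(Q) = √(-8) = 2*I*√2)
-4273/1788 + 3738/g(58) = -4273/1788 + 3738/((2*I*√2)) = -4273*1/1788 + 3738*(-I*√2/4) = -4273/1788 - 1869*I*√2/2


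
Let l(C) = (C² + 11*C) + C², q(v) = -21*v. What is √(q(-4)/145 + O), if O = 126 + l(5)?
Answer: 3*√540995/145 ≈ 15.218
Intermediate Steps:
l(C) = 2*C² + 11*C
O = 231 (O = 126 + 5*(11 + 2*5) = 126 + 5*(11 + 10) = 126 + 5*21 = 126 + 105 = 231)
√(q(-4)/145 + O) = √(-21*(-4)/145 + 231) = √(84*(1/145) + 231) = √(84/145 + 231) = √(33579/145) = 3*√540995/145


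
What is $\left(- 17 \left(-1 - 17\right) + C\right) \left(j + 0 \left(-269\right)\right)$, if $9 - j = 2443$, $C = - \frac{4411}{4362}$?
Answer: $- \frac{1619049337}{2181} \approx -7.4234 \cdot 10^{5}$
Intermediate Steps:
$C = - \frac{4411}{4362}$ ($C = \left(-4411\right) \frac{1}{4362} = - \frac{4411}{4362} \approx -1.0112$)
$j = -2434$ ($j = 9 - 2443 = -2434$)
$\left(- 17 \left(-1 - 17\right) + C\right) \left(j + 0 \left(-269\right)\right) = \left(- 17 \left(-1 - 17\right) - \frac{4411}{4362}\right) \left(-2434 + 0 \left(-269\right)\right) = \left(\left(-17\right) \left(-18\right) - \frac{4411}{4362}\right) \left(-2434 + 0\right) = \left(306 - \frac{4411}{4362}\right) \left(-2434\right) = \frac{1330361}{4362} \left(-2434\right) = - \frac{1619049337}{2181}$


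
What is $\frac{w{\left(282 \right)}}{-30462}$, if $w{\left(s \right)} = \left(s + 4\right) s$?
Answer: $- \frac{13442}{5077} \approx -2.6476$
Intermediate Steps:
$w{\left(s \right)} = s \left(4 + s\right)$ ($w{\left(s \right)} = \left(4 + s\right) s = s \left(4 + s\right)$)
$\frac{w{\left(282 \right)}}{-30462} = \frac{282 \left(4 + 282\right)}{-30462} = 282 \cdot 286 \left(- \frac{1}{30462}\right) = 80652 \left(- \frac{1}{30462}\right) = - \frac{13442}{5077}$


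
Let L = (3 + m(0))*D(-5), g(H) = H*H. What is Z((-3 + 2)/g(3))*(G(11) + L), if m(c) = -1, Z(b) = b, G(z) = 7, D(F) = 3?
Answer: -13/9 ≈ -1.4444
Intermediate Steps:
g(H) = H²
L = 6 (L = (3 - 1)*3 = 2*3 = 6)
Z((-3 + 2)/g(3))*(G(11) + L) = ((-3 + 2)/(3²))*(7 + 6) = -1/9*13 = -1*⅑*13 = -⅑*13 = -13/9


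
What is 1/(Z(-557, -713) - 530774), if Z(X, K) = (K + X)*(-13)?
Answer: -1/514264 ≈ -1.9445e-6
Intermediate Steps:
Z(X, K) = -13*K - 13*X
1/(Z(-557, -713) - 530774) = 1/((-13*(-713) - 13*(-557)) - 530774) = 1/((9269 + 7241) - 530774) = 1/(16510 - 530774) = 1/(-514264) = -1/514264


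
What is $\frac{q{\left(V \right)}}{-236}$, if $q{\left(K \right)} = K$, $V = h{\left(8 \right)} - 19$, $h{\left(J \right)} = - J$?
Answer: $\frac{27}{236} \approx 0.11441$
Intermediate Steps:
$V = -27$ ($V = \left(-1\right) 8 - 19 = -8 - 19 = -27$)
$\frac{q{\left(V \right)}}{-236} = - \frac{27}{-236} = \left(-27\right) \left(- \frac{1}{236}\right) = \frac{27}{236}$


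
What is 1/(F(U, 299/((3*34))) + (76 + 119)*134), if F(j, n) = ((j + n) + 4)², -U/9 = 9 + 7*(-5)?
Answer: 10404/875787145 ≈ 1.1880e-5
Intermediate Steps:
U = 234 (U = -9*(9 + 7*(-5)) = -9*(9 - 35) = -9*(-26) = 234)
F(j, n) = (4 + j + n)²
1/(F(U, 299/((3*34))) + (76 + 119)*134) = 1/((4 + 234 + 299/((3*34)))² + (76 + 119)*134) = 1/((4 + 234 + 299/102)² + 195*134) = 1/((4 + 234 + 299*(1/102))² + 26130) = 1/((4 + 234 + 299/102)² + 26130) = 1/((24575/102)² + 26130) = 1/(603930625/10404 + 26130) = 1/(875787145/10404) = 10404/875787145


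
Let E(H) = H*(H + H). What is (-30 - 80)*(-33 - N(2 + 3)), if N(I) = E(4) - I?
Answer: 6600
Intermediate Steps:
E(H) = 2*H² (E(H) = H*(2*H) = 2*H²)
N(I) = 32 - I (N(I) = 2*4² - I = 2*16 - I = 32 - I)
(-30 - 80)*(-33 - N(2 + 3)) = (-30 - 80)*(-33 - (32 - (2 + 3))) = -110*(-33 - (32 - 1*5)) = -110*(-33 - (32 - 5)) = -110*(-33 - 1*27) = -110*(-33 - 27) = -110*(-60) = 6600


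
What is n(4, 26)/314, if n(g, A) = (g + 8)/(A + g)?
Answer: 1/785 ≈ 0.0012739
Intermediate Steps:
n(g, A) = (8 + g)/(A + g)
n(4, 26)/314 = ((8 + 4)/(26 + 4))/314 = (12/30)*(1/314) = ((1/30)*12)*(1/314) = (2/5)*(1/314) = 1/785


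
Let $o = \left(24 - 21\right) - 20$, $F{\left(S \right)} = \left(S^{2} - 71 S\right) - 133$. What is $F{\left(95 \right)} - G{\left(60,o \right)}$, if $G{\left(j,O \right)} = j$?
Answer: $2087$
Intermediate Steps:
$F{\left(S \right)} = -133 + S^{2} - 71 S$
$o = -17$ ($o = 3 - 20 = -17$)
$F{\left(95 \right)} - G{\left(60,o \right)} = \left(-133 + 95^{2} - 6745\right) - 60 = \left(-133 + 9025 - 6745\right) - 60 = 2147 - 60 = 2087$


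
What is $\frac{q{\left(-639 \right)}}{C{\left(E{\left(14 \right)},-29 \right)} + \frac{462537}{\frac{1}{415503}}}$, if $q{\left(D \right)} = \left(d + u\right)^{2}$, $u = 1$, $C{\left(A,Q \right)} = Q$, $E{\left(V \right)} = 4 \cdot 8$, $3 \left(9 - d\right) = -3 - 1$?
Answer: $\frac{578}{864834799869} \approx 6.6834 \cdot 10^{-10}$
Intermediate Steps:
$d = \frac{31}{3}$ ($d = 9 - \frac{-3 - 1}{3} = 9 - - \frac{4}{3} = 9 + \frac{4}{3} = \frac{31}{3} \approx 10.333$)
$E{\left(V \right)} = 32$
$q{\left(D \right)} = \frac{1156}{9}$ ($q{\left(D \right)} = \left(\frac{31}{3} + 1\right)^{2} = \left(\frac{34}{3}\right)^{2} = \frac{1156}{9}$)
$\frac{q{\left(-639 \right)}}{C{\left(E{\left(14 \right)},-29 \right)} + \frac{462537}{\frac{1}{415503}}} = \frac{1156}{9 \left(-29 + \frac{462537}{\frac{1}{415503}}\right)} = \frac{1156}{9 \left(-29 + 462537 \frac{1}{\frac{1}{415503}}\right)} = \frac{1156}{9 \left(-29 + 462537 \cdot 415503\right)} = \frac{1156}{9 \left(-29 + 192185511111\right)} = \frac{1156}{9 \cdot 192185511082} = \frac{1156}{9} \cdot \frac{1}{192185511082} = \frac{578}{864834799869}$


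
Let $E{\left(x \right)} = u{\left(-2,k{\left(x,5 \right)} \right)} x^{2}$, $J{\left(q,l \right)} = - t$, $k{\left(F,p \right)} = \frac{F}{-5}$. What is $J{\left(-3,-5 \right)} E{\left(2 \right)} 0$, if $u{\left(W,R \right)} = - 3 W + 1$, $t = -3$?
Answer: $0$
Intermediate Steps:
$k{\left(F,p \right)} = - \frac{F}{5}$ ($k{\left(F,p \right)} = F \left(- \frac{1}{5}\right) = - \frac{F}{5}$)
$u{\left(W,R \right)} = 1 - 3 W$
$J{\left(q,l \right)} = 3$ ($J{\left(q,l \right)} = \left(-1\right) \left(-3\right) = 3$)
$E{\left(x \right)} = 7 x^{2}$ ($E{\left(x \right)} = \left(1 - -6\right) x^{2} = \left(1 + 6\right) x^{2} = 7 x^{2}$)
$J{\left(-3,-5 \right)} E{\left(2 \right)} 0 = 3 \cdot 7 \cdot 2^{2} \cdot 0 = 3 \cdot 7 \cdot 4 \cdot 0 = 3 \cdot 28 \cdot 0 = 84 \cdot 0 = 0$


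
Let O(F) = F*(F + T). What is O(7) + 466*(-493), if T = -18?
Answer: -229815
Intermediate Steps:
O(F) = F*(-18 + F) (O(F) = F*(F - 18) = F*(-18 + F))
O(7) + 466*(-493) = 7*(-18 + 7) + 466*(-493) = 7*(-11) - 229738 = -77 - 229738 = -229815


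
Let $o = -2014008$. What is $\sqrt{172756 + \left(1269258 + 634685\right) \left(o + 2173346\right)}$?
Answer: $\sqrt{303370642490} \approx 5.5079 \cdot 10^{5}$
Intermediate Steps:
$\sqrt{172756 + \left(1269258 + 634685\right) \left(o + 2173346\right)} = \sqrt{172756 + \left(1269258 + 634685\right) \left(-2014008 + 2173346\right)} = \sqrt{172756 + 1903943 \cdot 159338} = \sqrt{172756 + 303370469734} = \sqrt{303370642490}$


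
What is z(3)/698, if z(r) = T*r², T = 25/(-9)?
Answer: -25/698 ≈ -0.035817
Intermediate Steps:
T = -25/9 (T = 25*(-⅑) = -25/9 ≈ -2.7778)
z(r) = -25*r²/9
z(3)/698 = -25/9*3²/698 = -25/9*9*(1/698) = -25*1/698 = -25/698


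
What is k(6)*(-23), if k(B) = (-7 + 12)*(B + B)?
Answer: -1380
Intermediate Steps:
k(B) = 10*B (k(B) = 5*(2*B) = 10*B)
k(6)*(-23) = (10*6)*(-23) = 60*(-23) = -1380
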